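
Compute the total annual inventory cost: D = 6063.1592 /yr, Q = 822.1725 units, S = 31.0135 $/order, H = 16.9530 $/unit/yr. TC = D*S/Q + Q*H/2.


Ordering cost = D*S/Q = 228.7109
Holding cost = Q*H/2 = 6969.1452
TC = 228.7109 + 6969.1452 = 7197.8561

7197.8561 $/yr


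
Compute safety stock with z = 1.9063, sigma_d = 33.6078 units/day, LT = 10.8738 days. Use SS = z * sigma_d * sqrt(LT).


sqrt(LT) = sqrt(10.8738) = 3.2975
SS = 1.9063 * 33.6078 * 3.2975 = 211.2623

211.2623 units


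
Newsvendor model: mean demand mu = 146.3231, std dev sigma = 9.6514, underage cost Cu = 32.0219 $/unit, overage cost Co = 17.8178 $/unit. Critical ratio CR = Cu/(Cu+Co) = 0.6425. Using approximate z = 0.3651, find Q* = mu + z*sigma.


CR = Cu/(Cu+Co) = 32.0219/(32.0219+17.8178) = 0.6425
z = 0.3651
Q* = 146.3231 + 0.3651 * 9.6514 = 149.8468

149.8468 units


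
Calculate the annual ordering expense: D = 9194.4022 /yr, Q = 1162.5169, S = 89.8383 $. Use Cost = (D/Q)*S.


Number of orders = D/Q = 7.9090
Cost = 7.9090 * 89.8383 = 710.5354

710.5354 $/yr


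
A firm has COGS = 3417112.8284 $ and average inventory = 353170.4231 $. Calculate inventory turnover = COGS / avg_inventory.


Turnover = 3417112.8284 / 353170.4231 = 9.6755

9.6755


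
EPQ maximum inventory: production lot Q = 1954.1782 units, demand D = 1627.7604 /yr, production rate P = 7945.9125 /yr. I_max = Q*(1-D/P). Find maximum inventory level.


D/P = 0.2049
1 - D/P = 0.7951
I_max = 1954.1782 * 0.7951 = 1553.8549

1553.8549 units


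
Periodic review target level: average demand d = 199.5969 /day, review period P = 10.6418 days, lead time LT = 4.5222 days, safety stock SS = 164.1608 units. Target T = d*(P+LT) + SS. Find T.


P + LT = 15.1640
d*(P+LT) = 199.5969 * 15.1640 = 3026.6874
T = 3026.6874 + 164.1608 = 3190.8482

3190.8482 units


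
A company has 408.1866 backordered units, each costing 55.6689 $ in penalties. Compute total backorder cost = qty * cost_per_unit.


Total = 408.1866 * 55.6689 = 22723.2990

22723.2990 $


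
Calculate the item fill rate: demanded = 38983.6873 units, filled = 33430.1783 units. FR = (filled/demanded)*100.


FR = 33430.1783 / 38983.6873 * 100 = 85.7543

85.7543%


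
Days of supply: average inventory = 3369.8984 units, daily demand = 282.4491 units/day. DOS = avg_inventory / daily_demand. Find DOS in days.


DOS = 3369.8984 / 282.4491 = 11.9310

11.9310 days


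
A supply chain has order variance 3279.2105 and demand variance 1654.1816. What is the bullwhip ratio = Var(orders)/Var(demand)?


BW = 3279.2105 / 1654.1816 = 1.9824

1.9824


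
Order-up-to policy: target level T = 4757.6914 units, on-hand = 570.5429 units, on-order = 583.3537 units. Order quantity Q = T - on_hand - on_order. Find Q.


Inventory position = OH + OO = 570.5429 + 583.3537 = 1153.8966
Q = 4757.6914 - 1153.8966 = 3603.7948

3603.7948 units


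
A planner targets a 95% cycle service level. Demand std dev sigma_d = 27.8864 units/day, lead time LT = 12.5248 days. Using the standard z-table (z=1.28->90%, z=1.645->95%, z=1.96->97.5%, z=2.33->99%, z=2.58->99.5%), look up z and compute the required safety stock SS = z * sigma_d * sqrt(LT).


From the table, SL = 95% corresponds to z = 1.645
sqrt(LT) = sqrt(12.5248) = 3.5390
SS = 1.645 * 27.8864 * 3.5390 = 162.3468

162.3468 units


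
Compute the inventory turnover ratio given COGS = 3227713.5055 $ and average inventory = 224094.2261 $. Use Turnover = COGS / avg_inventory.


Turnover = 3227713.5055 / 224094.2261 = 14.4034

14.4034


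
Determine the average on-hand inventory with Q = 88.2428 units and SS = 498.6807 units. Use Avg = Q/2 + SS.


Q/2 = 44.1214
Avg = 44.1214 + 498.6807 = 542.8021

542.8021 units


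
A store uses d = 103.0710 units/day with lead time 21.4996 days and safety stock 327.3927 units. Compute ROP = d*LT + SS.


d*LT = 103.0710 * 21.4996 = 2215.9853
ROP = 2215.9853 + 327.3927 = 2543.3780

2543.3780 units


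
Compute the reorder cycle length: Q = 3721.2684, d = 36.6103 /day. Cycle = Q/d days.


Cycle = 3721.2684 / 36.6103 = 101.6454

101.6454 days


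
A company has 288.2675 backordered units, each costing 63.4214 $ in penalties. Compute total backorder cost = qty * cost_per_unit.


Total = 288.2675 * 63.4214 = 18282.3284

18282.3284 $


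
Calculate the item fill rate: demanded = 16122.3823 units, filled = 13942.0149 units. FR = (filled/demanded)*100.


FR = 13942.0149 / 16122.3823 * 100 = 86.4761

86.4761%


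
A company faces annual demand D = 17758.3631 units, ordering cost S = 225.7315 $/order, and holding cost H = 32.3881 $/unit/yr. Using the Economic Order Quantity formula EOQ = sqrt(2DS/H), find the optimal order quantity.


2*D*S = 2 * 17758.3631 * 225.7315 = 8017243.8802
2*D*S/H = 247536.7150
EOQ = sqrt(247536.7150) = 497.5306

497.5306 units


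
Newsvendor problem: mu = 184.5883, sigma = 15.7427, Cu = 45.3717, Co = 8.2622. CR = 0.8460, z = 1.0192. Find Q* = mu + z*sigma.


CR = Cu/(Cu+Co) = 45.3717/(45.3717+8.2622) = 0.8460
z = 1.0192
Q* = 184.5883 + 1.0192 * 15.7427 = 200.6333

200.6333 units


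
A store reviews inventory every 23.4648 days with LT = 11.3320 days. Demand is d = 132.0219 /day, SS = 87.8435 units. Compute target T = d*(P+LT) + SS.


P + LT = 34.7968
d*(P+LT) = 132.0219 * 34.7968 = 4593.9396
T = 4593.9396 + 87.8435 = 4681.7831

4681.7831 units


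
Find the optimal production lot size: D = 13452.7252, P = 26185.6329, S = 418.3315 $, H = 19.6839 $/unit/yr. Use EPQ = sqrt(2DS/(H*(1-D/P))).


1 - D/P = 1 - 0.5137 = 0.4863
H*(1-D/P) = 9.5714
2DS = 11255397.4240
EPQ = sqrt(1175940.0144) = 1084.4077

1084.4077 units


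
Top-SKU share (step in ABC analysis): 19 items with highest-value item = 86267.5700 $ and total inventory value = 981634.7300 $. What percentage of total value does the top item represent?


Top item = 86267.5700
Total = 981634.7300
Percentage = 86267.5700 / 981634.7300 * 100 = 8.7882

8.7882%


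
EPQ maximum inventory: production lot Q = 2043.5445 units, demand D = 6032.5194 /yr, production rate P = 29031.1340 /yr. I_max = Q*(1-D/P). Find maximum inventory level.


D/P = 0.2078
1 - D/P = 0.7922
I_max = 2043.5445 * 0.7922 = 1618.9065

1618.9065 units


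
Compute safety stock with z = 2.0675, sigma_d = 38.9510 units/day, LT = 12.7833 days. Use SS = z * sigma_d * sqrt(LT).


sqrt(LT) = sqrt(12.7833) = 3.5754
SS = 2.0675 * 38.9510 * 3.5754 = 287.9291

287.9291 units


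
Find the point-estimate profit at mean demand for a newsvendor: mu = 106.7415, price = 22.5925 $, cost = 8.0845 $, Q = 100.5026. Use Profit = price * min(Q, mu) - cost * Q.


Sales at mu = min(100.5026, 106.7415) = 100.5026
Revenue = 22.5925 * 100.5026 = 2270.6050
Total cost = 8.0845 * 100.5026 = 812.5133
Profit = 2270.6050 - 812.5133 = 1458.0917

1458.0917 $


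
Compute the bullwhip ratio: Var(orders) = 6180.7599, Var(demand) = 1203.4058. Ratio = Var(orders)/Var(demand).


BW = 6180.7599 / 1203.4058 = 5.1361

5.1361


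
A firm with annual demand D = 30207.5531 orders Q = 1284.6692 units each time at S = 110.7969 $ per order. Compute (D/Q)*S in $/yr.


Number of orders = D/Q = 23.5139
Cost = 23.5139 * 110.7969 = 2605.2646

2605.2646 $/yr


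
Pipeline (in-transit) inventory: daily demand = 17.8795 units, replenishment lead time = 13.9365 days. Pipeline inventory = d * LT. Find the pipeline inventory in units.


Pipeline = 17.8795 * 13.9365 = 249.1777

249.1777 units


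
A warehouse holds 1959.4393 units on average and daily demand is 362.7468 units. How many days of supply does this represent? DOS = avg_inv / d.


DOS = 1959.4393 / 362.7468 = 5.4017

5.4017 days


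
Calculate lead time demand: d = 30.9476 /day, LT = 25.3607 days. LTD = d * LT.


LTD = 30.9476 * 25.3607 = 784.8528

784.8528 units


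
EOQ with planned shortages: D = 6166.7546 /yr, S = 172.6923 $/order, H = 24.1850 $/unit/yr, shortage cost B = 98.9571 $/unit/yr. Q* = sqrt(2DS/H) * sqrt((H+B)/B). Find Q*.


sqrt(2DS/H) = 296.7610
sqrt((H+B)/B) = 1.1155
Q* = 296.7610 * 1.1155 = 331.0446

331.0446 units


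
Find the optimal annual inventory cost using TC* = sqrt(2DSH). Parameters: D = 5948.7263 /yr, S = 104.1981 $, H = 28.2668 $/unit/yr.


2*D*S*H = 35042124.5751
TC* = sqrt(35042124.5751) = 5919.6389

5919.6389 $/yr


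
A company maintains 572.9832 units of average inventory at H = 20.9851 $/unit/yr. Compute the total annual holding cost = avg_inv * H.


Cost = 572.9832 * 20.9851 = 12024.1098

12024.1098 $/yr


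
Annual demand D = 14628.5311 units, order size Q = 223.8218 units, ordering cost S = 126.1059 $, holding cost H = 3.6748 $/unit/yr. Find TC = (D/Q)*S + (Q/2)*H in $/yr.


Ordering cost = D*S/Q = 8242.0215
Holding cost = Q*H/2 = 411.2502
TC = 8242.0215 + 411.2502 = 8653.2716

8653.2716 $/yr


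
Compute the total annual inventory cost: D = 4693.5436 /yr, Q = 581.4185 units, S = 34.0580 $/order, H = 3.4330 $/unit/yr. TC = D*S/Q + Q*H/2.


Ordering cost = D*S/Q = 274.9357
Holding cost = Q*H/2 = 998.0049
TC = 274.9357 + 998.0049 = 1272.9406

1272.9406 $/yr


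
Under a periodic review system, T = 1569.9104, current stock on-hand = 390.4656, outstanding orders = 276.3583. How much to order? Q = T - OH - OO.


Inventory position = OH + OO = 390.4656 + 276.3583 = 666.8239
Q = 1569.9104 - 666.8239 = 903.0865

903.0865 units


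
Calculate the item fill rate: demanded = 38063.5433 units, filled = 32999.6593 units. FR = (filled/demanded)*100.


FR = 32999.6593 / 38063.5433 * 100 = 86.6962

86.6962%


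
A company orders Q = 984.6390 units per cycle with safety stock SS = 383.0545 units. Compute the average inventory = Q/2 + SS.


Q/2 = 492.3195
Avg = 492.3195 + 383.0545 = 875.3740

875.3740 units


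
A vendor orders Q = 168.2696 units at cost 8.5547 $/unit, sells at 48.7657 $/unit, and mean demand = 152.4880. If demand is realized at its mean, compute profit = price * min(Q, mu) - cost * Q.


Sales at mu = min(168.2696, 152.4880) = 152.4880
Revenue = 48.7657 * 152.4880 = 7436.1841
Total cost = 8.5547 * 168.2696 = 1439.4959
Profit = 7436.1841 - 1439.4959 = 5996.6881

5996.6881 $


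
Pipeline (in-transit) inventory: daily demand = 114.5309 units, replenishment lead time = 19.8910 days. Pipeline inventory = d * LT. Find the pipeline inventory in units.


Pipeline = 114.5309 * 19.8910 = 2278.1341

2278.1341 units


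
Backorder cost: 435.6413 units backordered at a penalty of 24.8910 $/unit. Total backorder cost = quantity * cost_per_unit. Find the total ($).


Total = 435.6413 * 24.8910 = 10843.5476

10843.5476 $


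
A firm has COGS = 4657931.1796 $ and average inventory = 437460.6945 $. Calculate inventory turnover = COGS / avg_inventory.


Turnover = 4657931.1796 / 437460.6945 = 10.6477

10.6477


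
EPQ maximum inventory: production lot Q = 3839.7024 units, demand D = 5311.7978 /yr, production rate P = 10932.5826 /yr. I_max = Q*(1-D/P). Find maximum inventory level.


D/P = 0.4859
1 - D/P = 0.5141
I_max = 3839.7024 * 0.5141 = 1974.1119

1974.1119 units


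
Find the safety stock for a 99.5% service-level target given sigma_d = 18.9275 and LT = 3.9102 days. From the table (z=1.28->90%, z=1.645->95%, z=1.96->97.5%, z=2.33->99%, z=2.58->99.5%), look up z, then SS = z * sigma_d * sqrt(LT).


From the table, SL = 99.5% corresponds to z = 2.58
sqrt(LT) = sqrt(3.9102) = 1.9774
SS = 2.58 * 18.9275 * 1.9774 = 96.5634

96.5634 units


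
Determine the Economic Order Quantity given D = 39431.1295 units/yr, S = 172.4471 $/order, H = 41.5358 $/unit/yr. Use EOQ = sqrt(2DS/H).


2*D*S = 2 * 39431.1295 * 172.4471 = 13599567.8640
2*D*S/H = 327417.9831
EOQ = sqrt(327417.9831) = 572.2045

572.2045 units


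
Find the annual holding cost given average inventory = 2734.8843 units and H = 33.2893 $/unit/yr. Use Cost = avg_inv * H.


Cost = 2734.8843 * 33.2893 = 91042.3839

91042.3839 $/yr


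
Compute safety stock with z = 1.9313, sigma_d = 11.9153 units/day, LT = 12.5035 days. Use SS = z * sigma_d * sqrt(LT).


sqrt(LT) = sqrt(12.5035) = 3.5360
SS = 1.9313 * 11.9153 * 3.5360 = 81.3712

81.3712 units


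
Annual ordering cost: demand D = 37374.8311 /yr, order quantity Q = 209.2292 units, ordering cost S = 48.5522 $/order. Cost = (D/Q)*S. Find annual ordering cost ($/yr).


Number of orders = D/Q = 178.6310
Cost = 178.6310 * 48.5522 = 8672.9303

8672.9303 $/yr


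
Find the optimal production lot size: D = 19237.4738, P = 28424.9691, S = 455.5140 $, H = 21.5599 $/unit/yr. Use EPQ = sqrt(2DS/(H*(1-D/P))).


1 - D/P = 1 - 0.6768 = 0.3232
H*(1-D/P) = 6.9686
2DS = 17525877.2811
EPQ = sqrt(2514987.8745) = 1585.8713

1585.8713 units


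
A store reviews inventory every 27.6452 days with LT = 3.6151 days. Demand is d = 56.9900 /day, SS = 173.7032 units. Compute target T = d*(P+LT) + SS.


P + LT = 31.2603
d*(P+LT) = 56.9900 * 31.2603 = 1781.5245
T = 1781.5245 + 173.7032 = 1955.2277

1955.2277 units


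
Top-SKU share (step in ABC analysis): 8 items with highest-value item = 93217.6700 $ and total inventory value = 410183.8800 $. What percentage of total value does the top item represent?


Top item = 93217.6700
Total = 410183.8800
Percentage = 93217.6700 / 410183.8800 * 100 = 22.7258

22.7258%


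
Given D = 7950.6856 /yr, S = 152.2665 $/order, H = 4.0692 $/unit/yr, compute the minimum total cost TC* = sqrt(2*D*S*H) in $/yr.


2*D*S*H = 9852534.7840
TC* = sqrt(9852534.7840) = 3138.8748

3138.8748 $/yr


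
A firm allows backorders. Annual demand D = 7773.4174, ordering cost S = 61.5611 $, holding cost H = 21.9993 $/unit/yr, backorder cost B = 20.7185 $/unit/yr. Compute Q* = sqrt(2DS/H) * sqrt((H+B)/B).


sqrt(2DS/H) = 208.5786
sqrt((H+B)/B) = 1.4359
Q* = 208.5786 * 1.4359 = 299.4988

299.4988 units


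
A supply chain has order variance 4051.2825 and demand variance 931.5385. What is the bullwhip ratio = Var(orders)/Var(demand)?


BW = 4051.2825 / 931.5385 = 4.3490

4.3490


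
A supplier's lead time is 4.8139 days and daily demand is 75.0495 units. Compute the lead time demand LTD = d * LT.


LTD = 75.0495 * 4.8139 = 361.2808

361.2808 units


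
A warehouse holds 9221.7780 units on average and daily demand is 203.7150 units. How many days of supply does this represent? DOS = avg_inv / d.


DOS = 9221.7780 / 203.7150 = 45.2680

45.2680 days


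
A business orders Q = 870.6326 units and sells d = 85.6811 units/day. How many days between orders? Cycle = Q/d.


Cycle = 870.6326 / 85.6811 = 10.1613

10.1613 days


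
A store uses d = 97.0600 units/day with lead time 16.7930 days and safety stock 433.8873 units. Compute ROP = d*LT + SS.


d*LT = 97.0600 * 16.7930 = 1629.9286
ROP = 1629.9286 + 433.8873 = 2063.8159

2063.8159 units


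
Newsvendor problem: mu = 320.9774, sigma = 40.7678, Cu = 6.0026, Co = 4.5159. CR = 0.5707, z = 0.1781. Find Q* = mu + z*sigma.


CR = Cu/(Cu+Co) = 6.0026/(6.0026+4.5159) = 0.5707
z = 0.1781
Q* = 320.9774 + 0.1781 * 40.7678 = 328.2381

328.2381 units


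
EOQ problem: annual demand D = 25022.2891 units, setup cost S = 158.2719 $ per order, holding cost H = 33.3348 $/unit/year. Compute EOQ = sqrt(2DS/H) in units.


2*D*S = 2 * 25022.2891 * 158.2719 = 7920650.4764
2*D*S/H = 237609.0595
EOQ = sqrt(237609.0595) = 487.4516

487.4516 units


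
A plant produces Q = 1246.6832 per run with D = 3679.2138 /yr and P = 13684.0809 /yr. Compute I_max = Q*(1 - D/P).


D/P = 0.2689
1 - D/P = 0.7311
I_max = 1246.6832 * 0.7311 = 911.4898

911.4898 units


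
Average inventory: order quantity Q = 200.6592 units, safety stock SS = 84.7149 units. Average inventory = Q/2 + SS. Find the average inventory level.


Q/2 = 100.3296
Avg = 100.3296 + 84.7149 = 185.0445

185.0445 units


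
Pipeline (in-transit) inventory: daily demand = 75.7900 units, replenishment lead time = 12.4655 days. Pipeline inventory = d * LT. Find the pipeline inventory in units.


Pipeline = 75.7900 * 12.4655 = 944.7602

944.7602 units


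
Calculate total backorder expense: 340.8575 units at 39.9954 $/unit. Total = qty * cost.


Total = 340.8575 * 39.9954 = 13632.7321

13632.7321 $


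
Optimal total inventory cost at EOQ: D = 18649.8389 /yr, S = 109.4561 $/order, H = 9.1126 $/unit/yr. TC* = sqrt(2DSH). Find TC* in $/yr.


2*D*S*H = 37203804.8290
TC* = sqrt(37203804.8290) = 6099.4922

6099.4922 $/yr


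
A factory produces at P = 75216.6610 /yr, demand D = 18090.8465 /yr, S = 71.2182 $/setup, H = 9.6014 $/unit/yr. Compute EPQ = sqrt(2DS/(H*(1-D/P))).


1 - D/P = 1 - 0.2405 = 0.7595
H*(1-D/P) = 7.2921
2DS = 2576795.0484
EPQ = sqrt(353367.7892) = 594.4475

594.4475 units


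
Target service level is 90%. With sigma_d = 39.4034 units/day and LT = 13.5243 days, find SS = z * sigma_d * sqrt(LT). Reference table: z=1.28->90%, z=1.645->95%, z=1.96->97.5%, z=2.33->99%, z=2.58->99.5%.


From the table, SL = 90% corresponds to z = 1.28
sqrt(LT) = sqrt(13.5243) = 3.6775
SS = 1.28 * 39.4034 * 3.6775 = 185.4817

185.4817 units


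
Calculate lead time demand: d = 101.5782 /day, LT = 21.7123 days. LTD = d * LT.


LTD = 101.5782 * 21.7123 = 2205.4964

2205.4964 units


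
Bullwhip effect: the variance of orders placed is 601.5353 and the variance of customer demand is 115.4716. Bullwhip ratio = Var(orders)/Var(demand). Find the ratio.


BW = 601.5353 / 115.4716 = 5.2094

5.2094


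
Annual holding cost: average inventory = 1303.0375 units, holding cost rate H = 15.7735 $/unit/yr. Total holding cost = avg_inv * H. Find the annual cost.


Cost = 1303.0375 * 15.7735 = 20553.4620

20553.4620 $/yr


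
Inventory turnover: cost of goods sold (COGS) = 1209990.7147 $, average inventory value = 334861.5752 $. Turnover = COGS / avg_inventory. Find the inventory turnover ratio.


Turnover = 1209990.7147 / 334861.5752 = 3.6134

3.6134


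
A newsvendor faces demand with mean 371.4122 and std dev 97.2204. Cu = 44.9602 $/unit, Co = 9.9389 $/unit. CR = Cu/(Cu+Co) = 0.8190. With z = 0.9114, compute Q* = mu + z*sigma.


CR = Cu/(Cu+Co) = 44.9602/(44.9602+9.9389) = 0.8190
z = 0.9114
Q* = 371.4122 + 0.9114 * 97.2204 = 460.0189

460.0189 units


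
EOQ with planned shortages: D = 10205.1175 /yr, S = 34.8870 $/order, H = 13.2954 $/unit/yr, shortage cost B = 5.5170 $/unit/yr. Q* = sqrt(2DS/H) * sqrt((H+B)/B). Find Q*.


sqrt(2DS/H) = 231.4222
sqrt((H+B)/B) = 1.8466
Q* = 231.4222 * 1.8466 = 427.3421

427.3421 units


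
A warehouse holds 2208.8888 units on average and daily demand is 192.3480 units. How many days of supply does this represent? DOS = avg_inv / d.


DOS = 2208.8888 / 192.3480 = 11.4838

11.4838 days


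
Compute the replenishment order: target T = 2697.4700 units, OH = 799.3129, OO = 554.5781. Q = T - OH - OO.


Inventory position = OH + OO = 799.3129 + 554.5781 = 1353.8910
Q = 2697.4700 - 1353.8910 = 1343.5790

1343.5790 units


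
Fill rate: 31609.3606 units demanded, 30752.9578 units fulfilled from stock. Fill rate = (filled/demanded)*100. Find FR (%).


FR = 30752.9578 / 31609.3606 * 100 = 97.2907

97.2907%


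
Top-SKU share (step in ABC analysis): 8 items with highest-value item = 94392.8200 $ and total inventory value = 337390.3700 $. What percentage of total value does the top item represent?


Top item = 94392.8200
Total = 337390.3700
Percentage = 94392.8200 / 337390.3700 * 100 = 27.9773

27.9773%


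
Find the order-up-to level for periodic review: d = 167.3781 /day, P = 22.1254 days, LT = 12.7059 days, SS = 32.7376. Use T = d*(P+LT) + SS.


P + LT = 34.8313
d*(P+LT) = 167.3781 * 34.8313 = 5829.9968
T = 5829.9968 + 32.7376 = 5862.7344

5862.7344 units


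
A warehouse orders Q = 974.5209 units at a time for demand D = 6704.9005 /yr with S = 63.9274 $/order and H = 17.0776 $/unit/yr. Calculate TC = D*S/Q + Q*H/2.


Ordering cost = D*S/Q = 439.8334
Holding cost = Q*H/2 = 8321.2391
TC = 439.8334 + 8321.2391 = 8761.0725

8761.0725 $/yr


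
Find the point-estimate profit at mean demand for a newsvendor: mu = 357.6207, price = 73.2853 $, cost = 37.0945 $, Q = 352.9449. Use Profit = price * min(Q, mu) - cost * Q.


Sales at mu = min(352.9449, 357.6207) = 352.9449
Revenue = 73.2853 * 352.9449 = 25865.6729
Total cost = 37.0945 * 352.9449 = 13092.3146
Profit = 25865.6729 - 13092.3146 = 12773.3583

12773.3583 $


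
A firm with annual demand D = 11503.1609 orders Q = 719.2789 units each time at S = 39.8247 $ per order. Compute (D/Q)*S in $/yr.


Number of orders = D/Q = 15.9926
Cost = 15.9926 * 39.8247 = 636.9017

636.9017 $/yr


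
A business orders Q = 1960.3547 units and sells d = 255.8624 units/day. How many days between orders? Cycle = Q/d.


Cycle = 1960.3547 / 255.8624 = 7.6618

7.6618 days


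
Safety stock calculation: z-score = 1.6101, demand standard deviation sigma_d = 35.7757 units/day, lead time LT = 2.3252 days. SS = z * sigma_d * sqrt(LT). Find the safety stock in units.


sqrt(LT) = sqrt(2.3252) = 1.5249
SS = 1.6101 * 35.7757 * 1.5249 = 87.8357

87.8357 units


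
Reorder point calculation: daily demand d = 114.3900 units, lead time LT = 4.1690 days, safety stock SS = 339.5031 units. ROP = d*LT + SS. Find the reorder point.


d*LT = 114.3900 * 4.1690 = 476.8919
ROP = 476.8919 + 339.5031 = 816.3950

816.3950 units


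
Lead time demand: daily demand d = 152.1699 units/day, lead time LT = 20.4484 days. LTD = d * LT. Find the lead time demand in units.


LTD = 152.1699 * 20.4484 = 3111.6310

3111.6310 units


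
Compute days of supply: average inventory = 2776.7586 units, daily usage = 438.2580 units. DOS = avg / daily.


DOS = 2776.7586 / 438.2580 = 6.3359

6.3359 days


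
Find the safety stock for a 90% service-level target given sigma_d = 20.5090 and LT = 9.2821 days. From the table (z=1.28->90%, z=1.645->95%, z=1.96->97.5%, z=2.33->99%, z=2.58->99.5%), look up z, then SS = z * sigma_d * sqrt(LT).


From the table, SL = 90% corresponds to z = 1.28
sqrt(LT) = sqrt(9.2821) = 3.0467
SS = 1.28 * 20.5090 * 3.0467 = 79.9793

79.9793 units


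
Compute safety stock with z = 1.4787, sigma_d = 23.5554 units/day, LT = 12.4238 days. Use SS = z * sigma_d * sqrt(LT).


sqrt(LT) = sqrt(12.4238) = 3.5247
SS = 1.4787 * 23.5554 * 3.5247 = 122.7716

122.7716 units


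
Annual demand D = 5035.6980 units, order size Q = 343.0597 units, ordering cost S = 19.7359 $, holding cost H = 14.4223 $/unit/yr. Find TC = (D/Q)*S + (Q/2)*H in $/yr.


Ordering cost = D*S/Q = 289.6989
Holding cost = Q*H/2 = 2473.8550
TC = 289.6989 + 2473.8550 = 2763.5539

2763.5539 $/yr


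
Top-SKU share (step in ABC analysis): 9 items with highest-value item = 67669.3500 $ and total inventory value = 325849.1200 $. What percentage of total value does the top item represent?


Top item = 67669.3500
Total = 325849.1200
Percentage = 67669.3500 / 325849.1200 * 100 = 20.7671

20.7671%


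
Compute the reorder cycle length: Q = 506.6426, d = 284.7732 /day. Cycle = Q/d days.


Cycle = 506.6426 / 284.7732 = 1.7791

1.7791 days


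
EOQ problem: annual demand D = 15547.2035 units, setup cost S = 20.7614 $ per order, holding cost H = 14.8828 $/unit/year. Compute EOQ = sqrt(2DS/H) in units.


2*D*S = 2 * 15547.2035 * 20.7614 = 645563.4215
2*D*S/H = 43376.4763
EOQ = sqrt(43376.4763) = 208.2702

208.2702 units


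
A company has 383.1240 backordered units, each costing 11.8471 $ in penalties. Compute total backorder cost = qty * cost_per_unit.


Total = 383.1240 * 11.8471 = 4538.9083

4538.9083 $


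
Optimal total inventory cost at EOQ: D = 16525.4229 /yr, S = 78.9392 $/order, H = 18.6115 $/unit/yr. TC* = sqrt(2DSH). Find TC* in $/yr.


2*D*S*H = 48557539.8623
TC* = sqrt(48557539.8623) = 6968.3240

6968.3240 $/yr


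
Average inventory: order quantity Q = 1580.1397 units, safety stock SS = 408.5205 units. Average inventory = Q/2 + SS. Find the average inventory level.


Q/2 = 790.0698
Avg = 790.0698 + 408.5205 = 1198.5903

1198.5903 units


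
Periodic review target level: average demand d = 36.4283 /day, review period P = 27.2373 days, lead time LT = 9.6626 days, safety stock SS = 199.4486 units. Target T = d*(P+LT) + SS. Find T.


P + LT = 36.8999
d*(P+LT) = 36.4283 * 36.8999 = 1344.2006
T = 1344.2006 + 199.4486 = 1543.6492

1543.6492 units


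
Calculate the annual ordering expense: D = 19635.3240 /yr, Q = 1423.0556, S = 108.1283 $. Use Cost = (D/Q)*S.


Number of orders = D/Q = 13.7980
Cost = 13.7980 * 108.1283 = 1491.9545

1491.9545 $/yr


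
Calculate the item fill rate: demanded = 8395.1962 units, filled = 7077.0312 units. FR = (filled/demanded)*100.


FR = 7077.0312 / 8395.1962 * 100 = 84.2986

84.2986%


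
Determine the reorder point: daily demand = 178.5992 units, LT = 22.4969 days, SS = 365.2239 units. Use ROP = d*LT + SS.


d*LT = 178.5992 * 22.4969 = 4017.9283
ROP = 4017.9283 + 365.2239 = 4383.1522

4383.1522 units


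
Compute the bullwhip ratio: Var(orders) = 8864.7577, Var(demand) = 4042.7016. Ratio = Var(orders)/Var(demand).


BW = 8864.7577 / 4042.7016 = 2.1928

2.1928


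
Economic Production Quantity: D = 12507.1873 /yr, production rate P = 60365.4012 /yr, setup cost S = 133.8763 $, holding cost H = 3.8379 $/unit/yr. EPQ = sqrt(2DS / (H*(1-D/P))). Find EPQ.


1 - D/P = 1 - 0.2072 = 0.7928
H*(1-D/P) = 3.0427
2DS = 3348831.9183
EPQ = sqrt(1100604.5419) = 1049.0970

1049.0970 units


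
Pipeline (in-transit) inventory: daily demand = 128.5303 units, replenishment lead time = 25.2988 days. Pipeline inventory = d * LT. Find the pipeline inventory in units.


Pipeline = 128.5303 * 25.2988 = 3251.6624

3251.6624 units


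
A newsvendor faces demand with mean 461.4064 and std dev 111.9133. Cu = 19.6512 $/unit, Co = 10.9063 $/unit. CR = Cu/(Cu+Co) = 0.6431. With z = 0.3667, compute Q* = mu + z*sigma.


CR = Cu/(Cu+Co) = 19.6512/(19.6512+10.9063) = 0.6431
z = 0.3667
Q* = 461.4064 + 0.3667 * 111.9133 = 502.4450

502.4450 units


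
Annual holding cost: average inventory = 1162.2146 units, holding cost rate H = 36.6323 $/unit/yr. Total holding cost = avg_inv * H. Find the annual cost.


Cost = 1162.2146 * 36.6323 = 42574.5939

42574.5939 $/yr


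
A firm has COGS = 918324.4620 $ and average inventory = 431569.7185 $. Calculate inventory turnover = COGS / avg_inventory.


Turnover = 918324.4620 / 431569.7185 = 2.1279

2.1279


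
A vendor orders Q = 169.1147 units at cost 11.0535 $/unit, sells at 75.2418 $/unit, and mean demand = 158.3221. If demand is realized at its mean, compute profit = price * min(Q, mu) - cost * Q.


Sales at mu = min(169.1147, 158.3221) = 158.3221
Revenue = 75.2418 * 158.3221 = 11912.4398
Total cost = 11.0535 * 169.1147 = 1869.3093
Profit = 11912.4398 - 1869.3093 = 10043.1304

10043.1304 $


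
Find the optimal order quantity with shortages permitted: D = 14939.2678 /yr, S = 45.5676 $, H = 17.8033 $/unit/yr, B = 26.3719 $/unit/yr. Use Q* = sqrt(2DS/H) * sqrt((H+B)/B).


sqrt(2DS/H) = 276.5397
sqrt((H+B)/B) = 1.2943
Q* = 276.5397 * 1.2943 = 357.9118

357.9118 units


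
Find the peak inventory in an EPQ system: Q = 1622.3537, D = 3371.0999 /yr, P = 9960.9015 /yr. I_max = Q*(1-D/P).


D/P = 0.3384
1 - D/P = 0.6616
I_max = 1622.3537 * 0.6616 = 1073.2953

1073.2953 units


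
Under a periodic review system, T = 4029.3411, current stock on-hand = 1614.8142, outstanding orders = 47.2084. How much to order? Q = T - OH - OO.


Inventory position = OH + OO = 1614.8142 + 47.2084 = 1662.0226
Q = 4029.3411 - 1662.0226 = 2367.3185

2367.3185 units


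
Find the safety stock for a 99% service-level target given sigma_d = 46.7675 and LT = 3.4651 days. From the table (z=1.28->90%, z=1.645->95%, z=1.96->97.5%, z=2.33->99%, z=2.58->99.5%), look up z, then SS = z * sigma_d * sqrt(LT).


From the table, SL = 99% corresponds to z = 2.33
sqrt(LT) = sqrt(3.4651) = 1.8615
SS = 2.33 * 46.7675 * 1.8615 = 202.8420

202.8420 units


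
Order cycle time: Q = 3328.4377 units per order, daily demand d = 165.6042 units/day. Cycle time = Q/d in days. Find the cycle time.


Cycle = 3328.4377 / 165.6042 = 20.0988

20.0988 days


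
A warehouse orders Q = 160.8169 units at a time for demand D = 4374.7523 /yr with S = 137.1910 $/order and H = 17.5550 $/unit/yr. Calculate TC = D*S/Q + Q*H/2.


Ordering cost = D*S/Q = 3732.0496
Holding cost = Q*H/2 = 1411.5703
TC = 3732.0496 + 1411.5703 = 5143.6199

5143.6199 $/yr


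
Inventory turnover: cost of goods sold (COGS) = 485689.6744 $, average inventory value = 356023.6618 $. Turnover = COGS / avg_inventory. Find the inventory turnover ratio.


Turnover = 485689.6744 / 356023.6618 = 1.3642

1.3642


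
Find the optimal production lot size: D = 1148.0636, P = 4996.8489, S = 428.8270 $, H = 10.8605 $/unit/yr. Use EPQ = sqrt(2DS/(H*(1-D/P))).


1 - D/P = 1 - 0.2298 = 0.7702
H*(1-D/P) = 8.3652
2DS = 984641.3388
EPQ = sqrt(117706.5897) = 343.0839

343.0839 units


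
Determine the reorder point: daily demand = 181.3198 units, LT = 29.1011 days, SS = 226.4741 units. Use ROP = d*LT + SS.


d*LT = 181.3198 * 29.1011 = 5276.6056
ROP = 5276.6056 + 226.4741 = 5503.0797

5503.0797 units


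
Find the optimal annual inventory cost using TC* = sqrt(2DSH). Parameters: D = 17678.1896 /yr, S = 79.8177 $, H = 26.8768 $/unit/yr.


2*D*S*H = 75848073.0462
TC* = sqrt(75848073.0462) = 8709.0799

8709.0799 $/yr


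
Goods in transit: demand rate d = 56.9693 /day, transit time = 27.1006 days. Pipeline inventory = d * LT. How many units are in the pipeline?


Pipeline = 56.9693 * 27.1006 = 1543.9022

1543.9022 units


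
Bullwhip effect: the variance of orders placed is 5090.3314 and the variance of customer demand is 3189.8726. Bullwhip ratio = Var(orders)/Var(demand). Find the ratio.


BW = 5090.3314 / 3189.8726 = 1.5958

1.5958


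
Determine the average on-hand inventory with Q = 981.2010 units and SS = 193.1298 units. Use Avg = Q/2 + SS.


Q/2 = 490.6005
Avg = 490.6005 + 193.1298 = 683.7303

683.7303 units


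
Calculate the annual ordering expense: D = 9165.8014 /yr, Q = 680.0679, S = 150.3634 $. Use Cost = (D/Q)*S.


Number of orders = D/Q = 13.4778
Cost = 13.4778 * 150.3634 = 2026.5639

2026.5639 $/yr


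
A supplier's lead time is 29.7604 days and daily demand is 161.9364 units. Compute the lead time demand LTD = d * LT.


LTD = 161.9364 * 29.7604 = 4819.2920

4819.2920 units


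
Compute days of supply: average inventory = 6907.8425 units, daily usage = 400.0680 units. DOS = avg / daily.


DOS = 6907.8425 / 400.0680 = 17.2667

17.2667 days


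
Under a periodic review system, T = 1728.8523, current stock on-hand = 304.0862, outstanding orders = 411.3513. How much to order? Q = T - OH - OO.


Inventory position = OH + OO = 304.0862 + 411.3513 = 715.4375
Q = 1728.8523 - 715.4375 = 1013.4148

1013.4148 units


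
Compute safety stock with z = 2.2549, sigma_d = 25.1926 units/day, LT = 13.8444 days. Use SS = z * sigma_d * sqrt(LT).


sqrt(LT) = sqrt(13.8444) = 3.7208
SS = 2.2549 * 25.1926 * 3.7208 = 211.3671

211.3671 units


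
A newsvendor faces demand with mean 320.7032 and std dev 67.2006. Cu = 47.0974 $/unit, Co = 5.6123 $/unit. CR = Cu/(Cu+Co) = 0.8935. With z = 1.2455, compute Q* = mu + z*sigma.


CR = Cu/(Cu+Co) = 47.0974/(47.0974+5.6123) = 0.8935
z = 1.2455
Q* = 320.7032 + 1.2455 * 67.2006 = 404.4015

404.4015 units


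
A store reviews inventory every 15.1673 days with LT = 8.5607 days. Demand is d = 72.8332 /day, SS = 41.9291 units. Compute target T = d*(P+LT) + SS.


P + LT = 23.7280
d*(P+LT) = 72.8332 * 23.7280 = 1728.1862
T = 1728.1862 + 41.9291 = 1770.1153

1770.1153 units


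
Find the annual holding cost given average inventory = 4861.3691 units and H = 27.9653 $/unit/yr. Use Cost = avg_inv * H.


Cost = 4861.3691 * 27.9653 = 135949.6453

135949.6453 $/yr


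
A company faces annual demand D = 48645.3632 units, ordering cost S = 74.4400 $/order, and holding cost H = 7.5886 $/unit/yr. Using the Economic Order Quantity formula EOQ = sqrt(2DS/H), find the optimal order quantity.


2*D*S = 2 * 48645.3632 * 74.4400 = 7242321.6732
2*D*S/H = 954368.6152
EOQ = sqrt(954368.6152) = 976.9179

976.9179 units


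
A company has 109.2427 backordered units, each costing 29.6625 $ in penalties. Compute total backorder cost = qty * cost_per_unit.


Total = 109.2427 * 29.6625 = 3240.4116

3240.4116 $


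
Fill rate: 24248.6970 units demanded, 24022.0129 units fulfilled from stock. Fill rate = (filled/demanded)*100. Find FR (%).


FR = 24022.0129 / 24248.6970 * 100 = 99.0652

99.0652%


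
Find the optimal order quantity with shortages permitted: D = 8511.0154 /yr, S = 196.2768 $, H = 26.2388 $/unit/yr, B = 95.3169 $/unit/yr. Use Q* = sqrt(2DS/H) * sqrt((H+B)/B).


sqrt(2DS/H) = 356.8356
sqrt((H+B)/B) = 1.1293
Q* = 356.8356 * 1.1293 = 402.9683

402.9683 units


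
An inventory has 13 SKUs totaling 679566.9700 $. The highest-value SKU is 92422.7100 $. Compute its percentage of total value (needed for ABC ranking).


Top item = 92422.7100
Total = 679566.9700
Percentage = 92422.7100 / 679566.9700 * 100 = 13.6002

13.6002%


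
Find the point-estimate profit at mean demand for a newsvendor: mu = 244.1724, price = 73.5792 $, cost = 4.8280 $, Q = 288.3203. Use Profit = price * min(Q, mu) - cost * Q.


Sales at mu = min(288.3203, 244.1724) = 244.1724
Revenue = 73.5792 * 244.1724 = 17966.0099
Total cost = 4.8280 * 288.3203 = 1392.0104
Profit = 17966.0099 - 1392.0104 = 16573.9994

16573.9994 $


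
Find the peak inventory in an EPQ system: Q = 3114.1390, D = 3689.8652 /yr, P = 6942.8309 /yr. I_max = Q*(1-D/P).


D/P = 0.5315
1 - D/P = 0.4685
I_max = 3114.1390 * 0.4685 = 1459.0860

1459.0860 units


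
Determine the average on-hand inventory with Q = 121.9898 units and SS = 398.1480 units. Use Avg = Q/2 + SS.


Q/2 = 60.9949
Avg = 60.9949 + 398.1480 = 459.1429

459.1429 units


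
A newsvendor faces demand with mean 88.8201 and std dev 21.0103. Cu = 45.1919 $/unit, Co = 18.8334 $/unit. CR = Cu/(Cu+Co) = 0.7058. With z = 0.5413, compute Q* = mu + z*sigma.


CR = Cu/(Cu+Co) = 45.1919/(45.1919+18.8334) = 0.7058
z = 0.5413
Q* = 88.8201 + 0.5413 * 21.0103 = 100.1930

100.1930 units


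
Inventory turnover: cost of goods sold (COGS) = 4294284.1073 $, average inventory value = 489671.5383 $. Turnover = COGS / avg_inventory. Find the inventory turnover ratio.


Turnover = 4294284.1073 / 489671.5383 = 8.7697

8.7697


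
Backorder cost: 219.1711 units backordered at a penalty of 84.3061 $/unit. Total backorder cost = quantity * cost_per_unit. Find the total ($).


Total = 219.1711 * 84.3061 = 18477.4607

18477.4607 $


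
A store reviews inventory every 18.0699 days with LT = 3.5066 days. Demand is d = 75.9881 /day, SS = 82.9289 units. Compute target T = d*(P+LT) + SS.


P + LT = 21.5765
d*(P+LT) = 75.9881 * 21.5765 = 1639.5572
T = 1639.5572 + 82.9289 = 1722.4861

1722.4861 units


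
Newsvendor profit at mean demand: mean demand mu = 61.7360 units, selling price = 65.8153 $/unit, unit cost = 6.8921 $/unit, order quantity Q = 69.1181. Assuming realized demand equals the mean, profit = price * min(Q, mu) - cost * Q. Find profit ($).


Sales at mu = min(69.1181, 61.7360) = 61.7360
Revenue = 65.8153 * 61.7360 = 4063.1734
Total cost = 6.8921 * 69.1181 = 476.3689
Profit = 4063.1734 - 476.3689 = 3586.8045

3586.8045 $


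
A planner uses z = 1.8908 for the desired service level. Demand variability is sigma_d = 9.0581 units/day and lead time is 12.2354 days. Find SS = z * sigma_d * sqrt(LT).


sqrt(LT) = sqrt(12.2354) = 3.4979
SS = 1.8908 * 9.0581 * 3.4979 = 59.9090

59.9090 units


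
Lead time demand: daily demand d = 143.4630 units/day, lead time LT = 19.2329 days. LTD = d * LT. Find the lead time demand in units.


LTD = 143.4630 * 19.2329 = 2759.2095

2759.2095 units


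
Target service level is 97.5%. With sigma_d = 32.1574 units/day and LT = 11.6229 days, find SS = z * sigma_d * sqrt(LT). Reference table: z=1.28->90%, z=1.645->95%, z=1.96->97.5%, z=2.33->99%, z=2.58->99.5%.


From the table, SL = 97.5% corresponds to z = 1.96
sqrt(LT) = sqrt(11.6229) = 3.4092
SS = 1.96 * 32.1574 * 3.4092 = 214.8791

214.8791 units


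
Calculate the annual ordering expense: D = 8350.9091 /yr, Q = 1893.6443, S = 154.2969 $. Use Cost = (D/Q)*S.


Number of orders = D/Q = 4.4100
Cost = 4.4100 * 154.2969 = 680.4443

680.4443 $/yr


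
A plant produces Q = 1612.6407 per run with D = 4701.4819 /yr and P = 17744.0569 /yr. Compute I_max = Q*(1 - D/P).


D/P = 0.2650
1 - D/P = 0.7350
I_max = 1612.6407 * 0.7350 = 1185.3539

1185.3539 units


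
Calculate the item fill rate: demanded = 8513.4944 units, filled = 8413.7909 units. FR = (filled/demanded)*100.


FR = 8413.7909 / 8513.4944 * 100 = 98.8289

98.8289%


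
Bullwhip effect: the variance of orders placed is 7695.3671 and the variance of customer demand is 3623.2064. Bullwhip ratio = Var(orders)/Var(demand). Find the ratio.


BW = 7695.3671 / 3623.2064 = 2.1239

2.1239


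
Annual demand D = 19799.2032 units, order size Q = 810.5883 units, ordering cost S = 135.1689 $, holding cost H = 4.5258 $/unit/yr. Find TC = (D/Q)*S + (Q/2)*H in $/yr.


Ordering cost = D*S/Q = 3301.5978
Holding cost = Q*H/2 = 1834.2803
TC = 3301.5978 + 1834.2803 = 5135.8780

5135.8780 $/yr


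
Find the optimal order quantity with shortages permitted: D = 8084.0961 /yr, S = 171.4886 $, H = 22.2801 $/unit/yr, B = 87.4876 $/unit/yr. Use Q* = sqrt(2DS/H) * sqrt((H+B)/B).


sqrt(2DS/H) = 352.7685
sqrt((H+B)/B) = 1.1201
Q* = 352.7685 * 1.1201 = 395.1426

395.1426 units


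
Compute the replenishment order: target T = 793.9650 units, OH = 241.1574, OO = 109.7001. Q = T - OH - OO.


Inventory position = OH + OO = 241.1574 + 109.7001 = 350.8575
Q = 793.9650 - 350.8575 = 443.1075

443.1075 units


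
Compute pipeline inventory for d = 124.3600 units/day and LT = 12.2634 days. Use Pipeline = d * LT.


Pipeline = 124.3600 * 12.2634 = 1525.0764

1525.0764 units


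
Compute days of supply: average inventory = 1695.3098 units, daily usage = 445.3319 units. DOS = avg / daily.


DOS = 1695.3098 / 445.3319 = 3.8068

3.8068 days


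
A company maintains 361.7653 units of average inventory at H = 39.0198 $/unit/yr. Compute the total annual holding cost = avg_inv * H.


Cost = 361.7653 * 39.0198 = 14116.0097

14116.0097 $/yr


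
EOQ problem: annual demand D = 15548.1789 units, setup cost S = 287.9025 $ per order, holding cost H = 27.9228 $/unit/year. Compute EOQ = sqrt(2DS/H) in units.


2*D*S = 2 * 15548.1789 * 287.9025 = 8952719.1515
2*D*S/H = 320623.9758
EOQ = sqrt(320623.9758) = 566.2367

566.2367 units


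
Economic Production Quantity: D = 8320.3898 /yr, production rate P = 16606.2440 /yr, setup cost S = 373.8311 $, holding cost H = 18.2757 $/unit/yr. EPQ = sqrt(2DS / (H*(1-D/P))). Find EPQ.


1 - D/P = 1 - 0.5010 = 0.4990
H*(1-D/P) = 9.1188
2DS = 6220840.9427
EPQ = sqrt(682196.0565) = 825.9516

825.9516 units


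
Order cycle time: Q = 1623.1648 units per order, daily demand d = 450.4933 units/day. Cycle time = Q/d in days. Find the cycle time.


Cycle = 1623.1648 / 450.4933 = 3.6031

3.6031 days


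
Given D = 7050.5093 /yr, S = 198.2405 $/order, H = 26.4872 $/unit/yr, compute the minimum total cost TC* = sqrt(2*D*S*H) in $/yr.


2*D*S*H = 74042132.8809
TC* = sqrt(74042132.8809) = 8604.7738

8604.7738 $/yr


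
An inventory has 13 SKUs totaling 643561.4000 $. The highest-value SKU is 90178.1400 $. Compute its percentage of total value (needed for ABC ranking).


Top item = 90178.1400
Total = 643561.4000
Percentage = 90178.1400 / 643561.4000 * 100 = 14.0124

14.0124%
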